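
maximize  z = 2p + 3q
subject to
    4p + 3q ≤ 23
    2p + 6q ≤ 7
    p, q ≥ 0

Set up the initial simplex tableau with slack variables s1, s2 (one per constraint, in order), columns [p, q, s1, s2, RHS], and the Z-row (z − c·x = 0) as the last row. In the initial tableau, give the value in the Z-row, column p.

-2

The Z-row carries the negated objective coefficients: the p entry is -2.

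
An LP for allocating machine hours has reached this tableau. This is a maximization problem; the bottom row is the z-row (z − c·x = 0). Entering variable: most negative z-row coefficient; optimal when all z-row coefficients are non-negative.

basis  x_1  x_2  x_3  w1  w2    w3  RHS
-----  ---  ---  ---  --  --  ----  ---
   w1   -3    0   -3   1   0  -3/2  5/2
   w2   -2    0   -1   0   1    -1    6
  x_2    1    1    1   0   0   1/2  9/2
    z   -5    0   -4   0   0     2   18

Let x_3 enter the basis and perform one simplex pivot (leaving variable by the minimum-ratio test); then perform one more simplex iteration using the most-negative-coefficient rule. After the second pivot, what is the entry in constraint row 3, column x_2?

Ratio test on column x_3 — row 1: entry -3 ≤ 0; row 2: entry -1 ≤ 0; row 3: (9/2)/1 = 9/2. Minimum is 9/2 at row 3 (x_2 leaves); pivot element 1.
Divide row 3 by 1; eliminate column x_3 from the other rows.
Second iteration: most negative z-row entry is -1 in column x_1, so x_1 enters.
Ratio test on column x_1 — row 1: entry 0 ≤ 0; row 2: entry -1 ≤ 0; row 3: (9/2)/1 = 9/2. Minimum is 9/2 at row 3 (x_3 leaves); pivot element 1.
Divide row 3 by 1; eliminate column x_1 from the other rows.
After both pivots, the entry at constraint row 3, column x_2 is 1.

1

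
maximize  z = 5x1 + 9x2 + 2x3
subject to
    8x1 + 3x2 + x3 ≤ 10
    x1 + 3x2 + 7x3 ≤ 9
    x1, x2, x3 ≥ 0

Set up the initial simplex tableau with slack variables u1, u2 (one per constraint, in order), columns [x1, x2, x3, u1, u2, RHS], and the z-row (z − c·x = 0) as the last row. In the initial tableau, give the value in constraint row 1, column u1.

Slack u1 belongs to constraint 1; its column is the unit vector e_1, so the entry in row 1 is 1.

1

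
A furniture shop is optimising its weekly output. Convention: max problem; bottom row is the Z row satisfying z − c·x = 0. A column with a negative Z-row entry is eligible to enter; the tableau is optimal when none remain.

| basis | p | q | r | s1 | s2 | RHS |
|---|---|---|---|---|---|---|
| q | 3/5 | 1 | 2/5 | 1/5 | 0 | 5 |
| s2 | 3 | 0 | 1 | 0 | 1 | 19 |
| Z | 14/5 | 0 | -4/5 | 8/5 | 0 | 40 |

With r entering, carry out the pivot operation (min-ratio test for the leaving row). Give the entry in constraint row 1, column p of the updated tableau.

Ratio test on column r — row 1: 5/(2/5) = 25/2; row 2: 19/1 = 19. Minimum is 25/2 at row 1 (q leaves); pivot element 2/5.
Divide row 1 by 2/5; eliminate column r from the other rows.
In the new row 1, the p entry is the old entry divided by the pivot: (3/5)/(2/5) = 3/2.

3/2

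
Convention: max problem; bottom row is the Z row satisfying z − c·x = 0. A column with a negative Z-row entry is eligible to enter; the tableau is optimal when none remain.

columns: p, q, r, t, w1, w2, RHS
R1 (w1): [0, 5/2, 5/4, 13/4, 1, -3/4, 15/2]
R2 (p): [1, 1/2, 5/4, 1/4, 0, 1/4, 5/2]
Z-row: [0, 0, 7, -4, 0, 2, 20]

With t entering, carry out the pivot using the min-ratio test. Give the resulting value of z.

Ratio test on column t — row 1: (15/2)/(13/4) = 30/13; row 2: (5/2)/(1/4) = 10. Minimum is 30/13 at row 1 (w1 leaves); pivot element 13/4.
Pivot on row 1; the Z-row RHS becomes 20 − (-4)·(30/13) = 380/13.

380/13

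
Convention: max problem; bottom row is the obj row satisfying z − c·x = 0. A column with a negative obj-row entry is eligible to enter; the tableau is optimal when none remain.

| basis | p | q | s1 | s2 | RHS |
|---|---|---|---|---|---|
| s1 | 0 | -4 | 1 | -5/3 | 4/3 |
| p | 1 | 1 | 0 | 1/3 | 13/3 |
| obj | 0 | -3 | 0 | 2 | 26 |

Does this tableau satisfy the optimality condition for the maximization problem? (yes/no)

The obj-row has a negative entry -3 in column q, so it is not optimal.

no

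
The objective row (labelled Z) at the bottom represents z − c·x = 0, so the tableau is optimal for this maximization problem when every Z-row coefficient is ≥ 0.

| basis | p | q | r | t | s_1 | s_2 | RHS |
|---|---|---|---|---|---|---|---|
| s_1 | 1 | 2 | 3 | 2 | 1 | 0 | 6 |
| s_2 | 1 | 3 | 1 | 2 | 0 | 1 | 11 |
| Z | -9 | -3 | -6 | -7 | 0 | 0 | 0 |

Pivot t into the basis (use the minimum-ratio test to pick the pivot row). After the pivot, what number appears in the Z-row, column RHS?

Ratio test on column t — row 1: 6/2 = 3; row 2: 11/2 = 11/2. Minimum is 3 at row 1 (s_1 leaves); pivot element 2.
Divide row 1 by 2; eliminate column t from the other rows.
Z-row update in column RHS: 0 − (-7)·3 = 21.

21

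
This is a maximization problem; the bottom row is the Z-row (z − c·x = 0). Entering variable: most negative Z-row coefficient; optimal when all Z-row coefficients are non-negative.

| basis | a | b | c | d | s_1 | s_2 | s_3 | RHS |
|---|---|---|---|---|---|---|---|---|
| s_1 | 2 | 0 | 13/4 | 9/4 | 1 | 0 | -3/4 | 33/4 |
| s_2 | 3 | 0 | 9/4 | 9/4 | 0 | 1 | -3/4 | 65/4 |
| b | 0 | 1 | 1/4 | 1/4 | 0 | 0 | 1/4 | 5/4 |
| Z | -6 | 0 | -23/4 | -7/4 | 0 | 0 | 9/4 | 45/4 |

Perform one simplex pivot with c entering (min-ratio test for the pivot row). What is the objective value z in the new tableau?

Ratio test on column c — row 1: (33/4)/(13/4) = 33/13; row 2: (65/4)/(9/4) = 65/9; row 3: (5/4)/(1/4) = 5. Minimum is 33/13 at row 1 (s_1 leaves); pivot element 13/4.
Pivot on row 1; the Z-row RHS becomes 45/4 − (-23/4)·(33/13) = 336/13.

336/13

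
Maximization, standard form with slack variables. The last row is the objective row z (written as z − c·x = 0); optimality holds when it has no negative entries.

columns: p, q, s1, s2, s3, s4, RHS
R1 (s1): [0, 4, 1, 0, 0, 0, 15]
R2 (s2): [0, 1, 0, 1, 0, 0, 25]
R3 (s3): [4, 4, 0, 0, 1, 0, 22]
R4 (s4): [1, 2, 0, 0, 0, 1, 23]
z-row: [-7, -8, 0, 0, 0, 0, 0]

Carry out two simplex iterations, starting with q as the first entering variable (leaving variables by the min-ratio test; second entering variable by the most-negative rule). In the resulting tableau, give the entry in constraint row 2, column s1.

-1/4

Ratio test on column q — row 1: 15/4 = 15/4; row 2: 25/1 = 25; row 3: 22/4 = 11/2; row 4: 23/2 = 23/2. Minimum is 15/4 at row 1 (s1 leaves); pivot element 4.
Divide row 1 by 4; eliminate column q from the other rows.
Second iteration: most negative z-row entry is -7 in column p, so p enters.
Ratio test on column p — row 1: entry 0 ≤ 0; row 2: entry 0 ≤ 0; row 3: 7/4 = 7/4; row 4: (31/2)/1 = 31/2. Minimum is 7/4 at row 3 (s3 leaves); pivot element 4.
Divide row 3 by 4; eliminate column p from the other rows.
After both pivots, the entry at constraint row 2, column s1 is -1/4.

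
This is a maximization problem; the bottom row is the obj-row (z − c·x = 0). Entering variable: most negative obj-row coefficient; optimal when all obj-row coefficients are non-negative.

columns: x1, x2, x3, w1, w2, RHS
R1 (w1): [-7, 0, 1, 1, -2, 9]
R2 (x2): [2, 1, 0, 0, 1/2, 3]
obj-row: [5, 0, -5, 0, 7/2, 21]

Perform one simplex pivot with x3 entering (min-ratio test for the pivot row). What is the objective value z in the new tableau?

66

Ratio test on column x3 — row 1: 9/1 = 9; row 2: entry 0 ≤ 0. Minimum is 9 at row 1 (w1 leaves); pivot element 1.
Pivot on row 1; the obj-row RHS becomes 21 − (-5)·9 = 66.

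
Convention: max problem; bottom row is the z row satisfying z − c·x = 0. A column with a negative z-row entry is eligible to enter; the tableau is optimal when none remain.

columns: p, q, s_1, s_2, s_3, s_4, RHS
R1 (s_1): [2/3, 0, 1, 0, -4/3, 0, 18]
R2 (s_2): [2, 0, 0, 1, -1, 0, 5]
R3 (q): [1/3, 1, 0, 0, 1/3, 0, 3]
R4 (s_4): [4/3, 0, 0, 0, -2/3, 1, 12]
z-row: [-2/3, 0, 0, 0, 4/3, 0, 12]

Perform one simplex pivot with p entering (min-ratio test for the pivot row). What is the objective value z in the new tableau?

41/3

Ratio test on column p — row 1: 18/(2/3) = 27; row 2: 5/2 = 5/2; row 3: 3/(1/3) = 9; row 4: 12/(4/3) = 9. Minimum is 5/2 at row 2 (s_2 leaves); pivot element 2.
Pivot on row 2; the z-row RHS becomes 12 − (-2/3)·(5/2) = 41/3.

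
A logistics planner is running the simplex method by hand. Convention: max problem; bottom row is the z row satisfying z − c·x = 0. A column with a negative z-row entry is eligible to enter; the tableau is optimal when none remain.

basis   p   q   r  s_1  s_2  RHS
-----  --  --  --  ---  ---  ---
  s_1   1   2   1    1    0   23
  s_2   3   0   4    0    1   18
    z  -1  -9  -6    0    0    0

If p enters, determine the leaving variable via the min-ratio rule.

s_2

Column p entries and ratios — s_1: 23/1 = 23; s_2: 18/3 = 6.
Smallest ratio is 6 in the row of s_2, so s_2 leaves.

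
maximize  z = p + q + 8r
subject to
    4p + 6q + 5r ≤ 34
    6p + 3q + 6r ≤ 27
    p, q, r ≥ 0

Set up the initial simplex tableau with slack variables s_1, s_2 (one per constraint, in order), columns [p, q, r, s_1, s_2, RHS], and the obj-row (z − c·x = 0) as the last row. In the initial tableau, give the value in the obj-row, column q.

-1

The obj-row carries the negated objective coefficients: the q entry is -1.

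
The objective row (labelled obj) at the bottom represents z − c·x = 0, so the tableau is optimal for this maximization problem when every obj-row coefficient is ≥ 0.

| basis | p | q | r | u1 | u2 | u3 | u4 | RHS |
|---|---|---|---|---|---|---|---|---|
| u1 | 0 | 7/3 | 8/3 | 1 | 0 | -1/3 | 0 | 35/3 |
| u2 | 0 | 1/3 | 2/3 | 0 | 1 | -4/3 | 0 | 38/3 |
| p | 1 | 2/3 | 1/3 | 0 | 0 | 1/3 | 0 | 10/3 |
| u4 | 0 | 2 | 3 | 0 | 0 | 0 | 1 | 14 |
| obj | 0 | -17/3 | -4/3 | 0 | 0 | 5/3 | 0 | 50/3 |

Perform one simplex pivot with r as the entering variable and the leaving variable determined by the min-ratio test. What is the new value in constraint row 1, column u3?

Ratio test on column r — row 1: (35/3)/(8/3) = 35/8; row 2: (38/3)/(2/3) = 19; row 3: (10/3)/(1/3) = 10; row 4: 14/3 = 14/3. Minimum is 35/8 at row 1 (u1 leaves); pivot element 8/3.
Divide row 1 by 8/3; eliminate column r from the other rows.
In the new row 1, the u3 entry is the old entry divided by the pivot: (-1/3)/(8/3) = -1/8.

-1/8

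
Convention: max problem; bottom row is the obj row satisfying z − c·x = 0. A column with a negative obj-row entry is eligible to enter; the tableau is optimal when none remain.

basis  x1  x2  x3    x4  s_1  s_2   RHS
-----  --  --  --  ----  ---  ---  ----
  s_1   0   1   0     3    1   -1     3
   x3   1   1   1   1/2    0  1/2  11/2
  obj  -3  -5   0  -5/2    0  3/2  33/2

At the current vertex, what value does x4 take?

0

x4 is not in the basis, so in the current basic feasible solution x4 = 0.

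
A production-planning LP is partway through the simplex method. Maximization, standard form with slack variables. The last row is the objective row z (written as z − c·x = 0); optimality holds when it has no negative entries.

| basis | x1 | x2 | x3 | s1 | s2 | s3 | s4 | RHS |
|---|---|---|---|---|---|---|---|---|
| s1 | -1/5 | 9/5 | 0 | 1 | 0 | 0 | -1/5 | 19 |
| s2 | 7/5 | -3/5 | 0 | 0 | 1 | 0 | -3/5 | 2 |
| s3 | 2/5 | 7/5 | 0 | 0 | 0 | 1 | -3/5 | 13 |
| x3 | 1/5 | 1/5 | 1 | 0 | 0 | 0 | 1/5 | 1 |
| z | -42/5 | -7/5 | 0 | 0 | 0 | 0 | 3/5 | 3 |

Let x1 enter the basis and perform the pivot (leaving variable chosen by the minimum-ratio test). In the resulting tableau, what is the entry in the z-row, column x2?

-5

Ratio test on column x1 — row 1: entry -1/5 ≤ 0; row 2: 2/(7/5) = 10/7; row 3: 13/(2/5) = 65/2; row 4: 1/(1/5) = 5. Minimum is 10/7 at row 2 (s2 leaves); pivot element 7/5.
Divide row 2 by 7/5; eliminate column x1 from the other rows.
z-row update in column x2: -7/5 − (-42/5)·(-3/7) = -5.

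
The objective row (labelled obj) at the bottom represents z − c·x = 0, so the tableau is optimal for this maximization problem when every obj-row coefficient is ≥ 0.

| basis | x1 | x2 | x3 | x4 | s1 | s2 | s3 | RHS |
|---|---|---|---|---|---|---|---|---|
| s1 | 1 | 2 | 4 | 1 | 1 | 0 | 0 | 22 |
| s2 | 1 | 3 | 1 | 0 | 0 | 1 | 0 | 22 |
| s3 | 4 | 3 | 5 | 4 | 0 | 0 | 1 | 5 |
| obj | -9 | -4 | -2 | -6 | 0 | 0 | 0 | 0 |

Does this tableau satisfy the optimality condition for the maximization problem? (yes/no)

no

The obj-row has a negative entry -9 in column x1, so it is not optimal.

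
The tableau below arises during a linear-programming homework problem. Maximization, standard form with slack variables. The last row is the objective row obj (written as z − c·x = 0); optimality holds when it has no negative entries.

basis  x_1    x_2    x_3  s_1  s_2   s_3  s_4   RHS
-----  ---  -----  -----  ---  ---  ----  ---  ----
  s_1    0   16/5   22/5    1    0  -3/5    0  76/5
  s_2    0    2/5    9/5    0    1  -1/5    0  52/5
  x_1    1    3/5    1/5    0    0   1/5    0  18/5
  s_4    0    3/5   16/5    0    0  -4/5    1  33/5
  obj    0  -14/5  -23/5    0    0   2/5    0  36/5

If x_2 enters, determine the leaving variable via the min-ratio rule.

Column x_2 entries and ratios — s_1: (76/5)/(16/5) = 19/4; s_2: (52/5)/(2/5) = 26; x_1: (18/5)/(3/5) = 6; s_4: (33/5)/(3/5) = 11.
Smallest ratio is 19/4 in the row of s_1, so s_1 leaves.

s_1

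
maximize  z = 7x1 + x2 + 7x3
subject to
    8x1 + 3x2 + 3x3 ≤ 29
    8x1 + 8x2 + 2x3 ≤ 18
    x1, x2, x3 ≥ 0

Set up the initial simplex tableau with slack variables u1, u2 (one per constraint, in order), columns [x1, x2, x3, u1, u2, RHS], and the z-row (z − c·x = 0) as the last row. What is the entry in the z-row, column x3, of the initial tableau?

-7

The z-row carries the negated objective coefficients: the x3 entry is -7.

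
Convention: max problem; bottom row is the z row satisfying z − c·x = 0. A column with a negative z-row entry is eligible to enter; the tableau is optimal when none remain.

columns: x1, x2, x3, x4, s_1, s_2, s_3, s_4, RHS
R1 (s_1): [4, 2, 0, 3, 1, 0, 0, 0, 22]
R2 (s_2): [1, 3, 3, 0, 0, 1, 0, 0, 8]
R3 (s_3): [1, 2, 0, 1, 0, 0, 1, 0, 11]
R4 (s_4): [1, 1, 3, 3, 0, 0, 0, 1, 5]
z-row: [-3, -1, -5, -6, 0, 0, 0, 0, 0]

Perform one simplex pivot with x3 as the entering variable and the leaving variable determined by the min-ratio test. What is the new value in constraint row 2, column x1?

Ratio test on column x3 — row 1: entry 0 ≤ 0; row 2: 8/3 = 8/3; row 3: entry 0 ≤ 0; row 4: 5/3 = 5/3. Minimum is 5/3 at row 4 (s_4 leaves); pivot element 3.
Divide row 4 by 3; eliminate column x3 from the other rows.
Row 2 update in column x1: 1 − 3·(1/3) = 0.

0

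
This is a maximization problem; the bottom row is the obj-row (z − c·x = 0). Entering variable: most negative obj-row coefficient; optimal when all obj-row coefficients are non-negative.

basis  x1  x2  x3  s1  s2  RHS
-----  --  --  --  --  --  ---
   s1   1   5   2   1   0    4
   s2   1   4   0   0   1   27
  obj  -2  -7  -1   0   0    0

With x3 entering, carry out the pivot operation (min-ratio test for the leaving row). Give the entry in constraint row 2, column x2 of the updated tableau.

4

Ratio test on column x3 — row 1: 4/2 = 2; row 2: entry 0 ≤ 0. Minimum is 2 at row 1 (s1 leaves); pivot element 2.
Divide row 1 by 2; eliminate column x3 from the other rows.
Row 2 update in column x2: 4 − 0·(5/2) = 4.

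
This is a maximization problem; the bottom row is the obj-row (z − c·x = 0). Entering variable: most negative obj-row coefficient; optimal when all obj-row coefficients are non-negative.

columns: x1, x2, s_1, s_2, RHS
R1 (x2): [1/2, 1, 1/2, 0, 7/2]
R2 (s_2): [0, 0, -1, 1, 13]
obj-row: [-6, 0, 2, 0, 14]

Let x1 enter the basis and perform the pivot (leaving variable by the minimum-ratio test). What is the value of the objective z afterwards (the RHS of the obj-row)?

Ratio test on column x1 — row 1: (7/2)/(1/2) = 7; row 2: entry 0 ≤ 0. Minimum is 7 at row 1 (x2 leaves); pivot element 1/2.
Pivot on row 1; the obj-row RHS becomes 14 − (-6)·7 = 56.

56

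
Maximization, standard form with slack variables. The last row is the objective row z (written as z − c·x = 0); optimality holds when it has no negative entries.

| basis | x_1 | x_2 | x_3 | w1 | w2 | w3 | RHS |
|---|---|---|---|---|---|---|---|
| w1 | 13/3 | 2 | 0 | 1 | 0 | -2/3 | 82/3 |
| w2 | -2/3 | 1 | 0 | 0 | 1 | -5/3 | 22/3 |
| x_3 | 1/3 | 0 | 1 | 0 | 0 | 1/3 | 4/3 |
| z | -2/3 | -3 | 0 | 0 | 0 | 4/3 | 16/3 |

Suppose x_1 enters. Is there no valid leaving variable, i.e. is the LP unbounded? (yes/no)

Column x_1 has positive entries in row(s) 1, 3, so the ratio test bounds it — not unbounded.

no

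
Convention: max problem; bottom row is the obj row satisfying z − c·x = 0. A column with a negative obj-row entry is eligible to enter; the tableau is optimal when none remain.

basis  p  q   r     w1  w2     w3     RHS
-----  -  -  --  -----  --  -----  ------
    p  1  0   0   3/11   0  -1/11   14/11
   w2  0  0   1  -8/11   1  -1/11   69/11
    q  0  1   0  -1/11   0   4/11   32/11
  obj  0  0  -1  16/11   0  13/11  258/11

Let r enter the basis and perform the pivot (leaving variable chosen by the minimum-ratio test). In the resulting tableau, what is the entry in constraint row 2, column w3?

-1/11

Ratio test on column r — row 1: entry 0 ≤ 0; row 2: (69/11)/1 = 69/11; row 3: entry 0 ≤ 0. Minimum is 69/11 at row 2 (w2 leaves); pivot element 1.
Divide row 2 by 1; eliminate column r from the other rows.
In the new row 2, the w3 entry is the old entry divided by the pivot: (-1/11)/1 = -1/11.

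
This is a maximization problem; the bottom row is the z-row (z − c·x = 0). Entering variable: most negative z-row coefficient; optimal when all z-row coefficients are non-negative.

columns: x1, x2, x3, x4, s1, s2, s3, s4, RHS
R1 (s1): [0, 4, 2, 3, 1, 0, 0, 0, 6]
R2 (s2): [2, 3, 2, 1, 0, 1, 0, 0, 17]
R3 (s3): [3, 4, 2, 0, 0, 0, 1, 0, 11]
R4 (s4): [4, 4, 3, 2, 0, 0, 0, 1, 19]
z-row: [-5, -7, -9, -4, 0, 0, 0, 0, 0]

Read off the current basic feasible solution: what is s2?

17

s2 is basic (row 2); its value is the RHS of that row, 17.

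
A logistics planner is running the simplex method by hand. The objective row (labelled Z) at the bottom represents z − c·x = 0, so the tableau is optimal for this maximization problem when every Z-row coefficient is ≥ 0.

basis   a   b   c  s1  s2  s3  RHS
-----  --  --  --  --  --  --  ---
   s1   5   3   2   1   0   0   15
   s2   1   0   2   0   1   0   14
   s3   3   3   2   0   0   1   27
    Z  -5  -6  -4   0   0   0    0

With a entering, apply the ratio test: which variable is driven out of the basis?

s1

Column a entries and ratios — s1: 15/5 = 3; s2: 14/1 = 14; s3: 27/3 = 9.
Smallest ratio is 3 in the row of s1, so s1 leaves.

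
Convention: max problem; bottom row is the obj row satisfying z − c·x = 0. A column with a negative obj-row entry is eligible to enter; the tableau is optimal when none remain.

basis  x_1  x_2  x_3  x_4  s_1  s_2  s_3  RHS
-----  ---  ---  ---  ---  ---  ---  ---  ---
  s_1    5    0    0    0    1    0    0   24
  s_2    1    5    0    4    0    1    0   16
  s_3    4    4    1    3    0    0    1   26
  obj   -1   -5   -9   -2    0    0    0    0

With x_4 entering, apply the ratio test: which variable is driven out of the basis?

s_2

Column x_4 entries and ratios — s_1: 0 ≤ 0, skip; s_2: 16/4 = 4; s_3: 26/3 = 26/3.
Smallest ratio is 4 in the row of s_2, so s_2 leaves.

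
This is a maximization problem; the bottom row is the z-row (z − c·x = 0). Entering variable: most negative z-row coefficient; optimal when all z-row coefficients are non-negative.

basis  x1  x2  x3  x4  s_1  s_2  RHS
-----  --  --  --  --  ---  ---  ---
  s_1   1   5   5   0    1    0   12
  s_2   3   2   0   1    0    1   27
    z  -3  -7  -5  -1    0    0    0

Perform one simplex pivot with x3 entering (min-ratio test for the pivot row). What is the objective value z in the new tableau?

12

Ratio test on column x3 — row 1: 12/5 = 12/5; row 2: entry 0 ≤ 0. Minimum is 12/5 at row 1 (s_1 leaves); pivot element 5.
Pivot on row 1; the z-row RHS becomes 0 − (-5)·(12/5) = 12.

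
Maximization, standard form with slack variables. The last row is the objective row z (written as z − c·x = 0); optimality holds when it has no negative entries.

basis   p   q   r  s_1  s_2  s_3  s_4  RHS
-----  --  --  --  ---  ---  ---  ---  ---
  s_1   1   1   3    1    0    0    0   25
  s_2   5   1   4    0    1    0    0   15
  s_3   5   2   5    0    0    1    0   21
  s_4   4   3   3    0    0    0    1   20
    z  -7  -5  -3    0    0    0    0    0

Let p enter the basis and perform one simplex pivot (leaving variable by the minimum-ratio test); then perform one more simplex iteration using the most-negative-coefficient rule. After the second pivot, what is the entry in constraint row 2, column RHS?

Ratio test on column p — row 1: 25/1 = 25; row 2: 15/5 = 3; row 3: 21/5 = 21/5; row 4: 20/4 = 5. Minimum is 3 at row 2 (s_2 leaves); pivot element 5.
Divide row 2 by 5; eliminate column p from the other rows.
Second iteration: most negative z-row entry is -18/5 in column q, so q enters.
Ratio test on column q — row 1: 22/(4/5) = 55/2; row 2: 3/(1/5) = 15; row 3: 6/1 = 6; row 4: 8/(11/5) = 40/11. Minimum is 40/11 at row 4 (s_4 leaves); pivot element 11/5.
Divide row 4 by 11/5; eliminate column q from the other rows.
After both pivots, the entry at constraint row 2, column RHS is 25/11.

25/11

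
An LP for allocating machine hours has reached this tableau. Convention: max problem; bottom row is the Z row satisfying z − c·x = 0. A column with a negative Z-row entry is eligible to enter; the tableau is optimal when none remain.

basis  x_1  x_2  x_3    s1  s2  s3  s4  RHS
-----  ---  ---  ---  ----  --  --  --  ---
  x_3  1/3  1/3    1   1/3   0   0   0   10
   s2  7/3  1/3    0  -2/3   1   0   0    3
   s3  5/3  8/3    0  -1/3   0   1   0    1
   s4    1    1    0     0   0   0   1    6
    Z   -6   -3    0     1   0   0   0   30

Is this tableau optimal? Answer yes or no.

no

The Z-row has a negative entry -6 in column x_1, so it is not optimal.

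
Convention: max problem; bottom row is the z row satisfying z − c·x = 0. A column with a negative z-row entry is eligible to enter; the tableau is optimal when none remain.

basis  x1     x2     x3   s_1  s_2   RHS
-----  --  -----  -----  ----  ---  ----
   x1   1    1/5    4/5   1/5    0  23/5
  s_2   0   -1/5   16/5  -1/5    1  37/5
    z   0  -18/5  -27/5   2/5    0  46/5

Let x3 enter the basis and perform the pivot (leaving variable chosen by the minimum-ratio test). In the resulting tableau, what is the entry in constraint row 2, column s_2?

Ratio test on column x3 — row 1: (23/5)/(4/5) = 23/4; row 2: (37/5)/(16/5) = 37/16. Minimum is 37/16 at row 2 (s_2 leaves); pivot element 16/5.
Divide row 2 by 16/5; eliminate column x3 from the other rows.
In the new row 2, the s_2 entry is the old entry divided by the pivot: 1/(16/5) = 5/16.

5/16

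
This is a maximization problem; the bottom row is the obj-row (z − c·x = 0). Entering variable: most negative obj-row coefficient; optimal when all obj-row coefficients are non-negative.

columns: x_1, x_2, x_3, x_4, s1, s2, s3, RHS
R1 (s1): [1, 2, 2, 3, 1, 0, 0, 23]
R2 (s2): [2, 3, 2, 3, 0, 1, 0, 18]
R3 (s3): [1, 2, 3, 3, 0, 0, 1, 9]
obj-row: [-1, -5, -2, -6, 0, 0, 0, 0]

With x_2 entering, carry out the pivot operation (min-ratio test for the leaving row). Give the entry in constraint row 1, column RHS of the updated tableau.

Ratio test on column x_2 — row 1: 23/2 = 23/2; row 2: 18/3 = 6; row 3: 9/2 = 9/2. Minimum is 9/2 at row 3 (s3 leaves); pivot element 2.
Divide row 3 by 2; eliminate column x_2 from the other rows.
Row 1 update in column RHS: 23 − 2·(9/2) = 14.

14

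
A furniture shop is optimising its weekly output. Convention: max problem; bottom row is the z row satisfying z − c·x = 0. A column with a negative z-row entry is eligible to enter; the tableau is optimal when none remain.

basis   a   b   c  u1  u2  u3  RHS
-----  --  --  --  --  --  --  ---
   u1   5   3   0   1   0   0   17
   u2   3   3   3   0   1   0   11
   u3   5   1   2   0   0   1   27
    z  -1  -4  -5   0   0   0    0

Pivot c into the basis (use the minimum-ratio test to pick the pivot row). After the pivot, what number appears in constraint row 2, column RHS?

11/3

Ratio test on column c — row 1: entry 0 ≤ 0; row 2: 11/3 = 11/3; row 3: 27/2 = 27/2. Minimum is 11/3 at row 2 (u2 leaves); pivot element 3.
Divide row 2 by 3; eliminate column c from the other rows.
In the new row 2, the RHS entry is the old entry divided by the pivot: 11/3 = 11/3.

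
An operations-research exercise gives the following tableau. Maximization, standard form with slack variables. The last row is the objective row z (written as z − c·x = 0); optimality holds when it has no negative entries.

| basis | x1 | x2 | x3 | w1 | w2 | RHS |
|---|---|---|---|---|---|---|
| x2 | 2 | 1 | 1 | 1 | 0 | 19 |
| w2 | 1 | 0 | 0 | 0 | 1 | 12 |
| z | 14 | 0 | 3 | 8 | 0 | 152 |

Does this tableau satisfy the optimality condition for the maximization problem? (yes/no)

yes

Every z-row coefficient is ≥ 0, so the tableau is optimal.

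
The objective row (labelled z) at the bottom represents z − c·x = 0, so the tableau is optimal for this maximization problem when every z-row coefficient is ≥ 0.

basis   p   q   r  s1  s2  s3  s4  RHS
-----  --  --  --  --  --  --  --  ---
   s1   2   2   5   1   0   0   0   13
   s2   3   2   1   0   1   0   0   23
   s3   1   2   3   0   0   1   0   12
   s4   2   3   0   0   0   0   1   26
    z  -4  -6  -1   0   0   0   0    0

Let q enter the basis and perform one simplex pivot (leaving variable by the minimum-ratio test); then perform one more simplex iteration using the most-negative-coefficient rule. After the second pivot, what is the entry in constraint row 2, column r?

Ratio test on column q — row 1: 13/2 = 13/2; row 2: 23/2 = 23/2; row 3: 12/2 = 6; row 4: 26/3 = 26/3. Minimum is 6 at row 3 (s3 leaves); pivot element 2.
Divide row 3 by 2; eliminate column q from the other rows.
Second iteration: most negative z-row entry is -1 in column p, so p enters.
Ratio test on column p — row 1: 1/1 = 1; row 2: 11/2 = 11/2; row 3: 6/(1/2) = 12; row 4: 8/(1/2) = 16. Minimum is 1 at row 1 (s1 leaves); pivot element 1.
Divide row 1 by 1; eliminate column p from the other rows.
After both pivots, the entry at constraint row 2, column r is -6.

-6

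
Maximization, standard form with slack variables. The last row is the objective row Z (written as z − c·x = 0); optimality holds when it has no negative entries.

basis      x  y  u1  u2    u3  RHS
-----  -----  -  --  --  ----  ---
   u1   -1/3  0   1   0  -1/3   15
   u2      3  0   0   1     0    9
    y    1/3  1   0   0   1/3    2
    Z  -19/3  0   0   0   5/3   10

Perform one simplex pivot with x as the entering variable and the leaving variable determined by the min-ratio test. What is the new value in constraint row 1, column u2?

Ratio test on column x — row 1: entry -1/3 ≤ 0; row 2: 9/3 = 3; row 3: 2/(1/3) = 6. Minimum is 3 at row 2 (u2 leaves); pivot element 3.
Divide row 2 by 3; eliminate column x from the other rows.
Row 1 update in column u2: 0 − (-1/3)·(1/3) = 1/9.

1/9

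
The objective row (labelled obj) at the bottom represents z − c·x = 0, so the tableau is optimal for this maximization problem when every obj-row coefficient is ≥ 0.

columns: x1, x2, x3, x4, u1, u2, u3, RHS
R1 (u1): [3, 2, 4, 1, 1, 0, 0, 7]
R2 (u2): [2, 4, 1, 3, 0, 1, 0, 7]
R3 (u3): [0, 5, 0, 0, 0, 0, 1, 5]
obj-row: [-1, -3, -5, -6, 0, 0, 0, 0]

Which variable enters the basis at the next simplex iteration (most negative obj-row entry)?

x4

Negative obj-row entries: x1: -1, x2: -3, x3: -5, x4: -6.
The most negative is -6 in column x4, so x4 enters.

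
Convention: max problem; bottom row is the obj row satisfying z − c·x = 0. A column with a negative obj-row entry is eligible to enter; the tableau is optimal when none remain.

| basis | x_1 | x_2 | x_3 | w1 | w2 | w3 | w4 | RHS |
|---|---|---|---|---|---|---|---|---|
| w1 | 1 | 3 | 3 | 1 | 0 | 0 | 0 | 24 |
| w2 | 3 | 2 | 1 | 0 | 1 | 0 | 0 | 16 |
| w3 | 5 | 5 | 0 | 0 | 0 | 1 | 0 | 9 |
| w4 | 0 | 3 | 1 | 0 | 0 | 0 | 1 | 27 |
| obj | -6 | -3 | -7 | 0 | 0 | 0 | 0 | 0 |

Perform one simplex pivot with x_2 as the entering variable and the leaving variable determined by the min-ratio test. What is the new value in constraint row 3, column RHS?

Ratio test on column x_2 — row 1: 24/3 = 8; row 2: 16/2 = 8; row 3: 9/5 = 9/5; row 4: 27/3 = 9. Minimum is 9/5 at row 3 (w3 leaves); pivot element 5.
Divide row 3 by 5; eliminate column x_2 from the other rows.
In the new row 3, the RHS entry is the old entry divided by the pivot: 9/5 = 9/5.

9/5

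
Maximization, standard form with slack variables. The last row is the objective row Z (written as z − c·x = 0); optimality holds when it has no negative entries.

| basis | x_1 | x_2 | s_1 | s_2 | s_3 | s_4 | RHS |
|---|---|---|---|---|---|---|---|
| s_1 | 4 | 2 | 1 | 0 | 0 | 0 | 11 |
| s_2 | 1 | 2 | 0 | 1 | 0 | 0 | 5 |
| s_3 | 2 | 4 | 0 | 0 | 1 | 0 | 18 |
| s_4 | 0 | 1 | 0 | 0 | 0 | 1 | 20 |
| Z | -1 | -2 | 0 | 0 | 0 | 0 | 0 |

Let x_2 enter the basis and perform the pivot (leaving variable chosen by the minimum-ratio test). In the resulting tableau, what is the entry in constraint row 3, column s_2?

-2

Ratio test on column x_2 — row 1: 11/2 = 11/2; row 2: 5/2 = 5/2; row 3: 18/4 = 9/2; row 4: 20/1 = 20. Minimum is 5/2 at row 2 (s_2 leaves); pivot element 2.
Divide row 2 by 2; eliminate column x_2 from the other rows.
Row 3 update in column s_2: 0 − 4·(1/2) = -2.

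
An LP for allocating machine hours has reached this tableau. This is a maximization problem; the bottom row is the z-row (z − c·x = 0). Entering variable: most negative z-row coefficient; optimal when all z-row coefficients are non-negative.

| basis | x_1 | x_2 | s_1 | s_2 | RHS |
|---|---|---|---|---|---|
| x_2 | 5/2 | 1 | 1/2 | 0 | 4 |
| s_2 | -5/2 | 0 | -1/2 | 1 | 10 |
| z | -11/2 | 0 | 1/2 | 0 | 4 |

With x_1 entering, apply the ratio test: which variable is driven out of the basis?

x_2

Column x_1 entries and ratios — x_2: 4/(5/2) = 8/5; s_2: -5/2 ≤ 0, skip.
Smallest ratio is 8/5 in the row of x_2, so x_2 leaves.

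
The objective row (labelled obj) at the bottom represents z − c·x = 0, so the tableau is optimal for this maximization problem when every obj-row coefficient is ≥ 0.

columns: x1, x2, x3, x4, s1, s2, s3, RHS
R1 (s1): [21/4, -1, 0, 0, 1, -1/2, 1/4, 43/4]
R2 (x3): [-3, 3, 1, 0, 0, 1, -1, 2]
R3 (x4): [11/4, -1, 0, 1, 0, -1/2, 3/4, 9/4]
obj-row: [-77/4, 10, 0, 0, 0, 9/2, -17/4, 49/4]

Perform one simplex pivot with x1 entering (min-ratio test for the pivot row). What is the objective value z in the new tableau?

28

Ratio test on column x1 — row 1: (43/4)/(21/4) = 43/21; row 2: entry -3 ≤ 0; row 3: (9/4)/(11/4) = 9/11. Minimum is 9/11 at row 3 (x4 leaves); pivot element 11/4.
Pivot on row 3; the obj-row RHS becomes 49/4 − (-77/4)·(9/11) = 28.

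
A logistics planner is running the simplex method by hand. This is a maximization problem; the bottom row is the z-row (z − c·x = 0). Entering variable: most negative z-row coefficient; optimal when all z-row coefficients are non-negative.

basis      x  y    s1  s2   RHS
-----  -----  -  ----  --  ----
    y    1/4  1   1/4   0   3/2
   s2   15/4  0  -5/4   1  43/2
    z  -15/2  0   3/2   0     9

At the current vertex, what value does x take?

0

x is not in the basis, so in the current basic feasible solution x = 0.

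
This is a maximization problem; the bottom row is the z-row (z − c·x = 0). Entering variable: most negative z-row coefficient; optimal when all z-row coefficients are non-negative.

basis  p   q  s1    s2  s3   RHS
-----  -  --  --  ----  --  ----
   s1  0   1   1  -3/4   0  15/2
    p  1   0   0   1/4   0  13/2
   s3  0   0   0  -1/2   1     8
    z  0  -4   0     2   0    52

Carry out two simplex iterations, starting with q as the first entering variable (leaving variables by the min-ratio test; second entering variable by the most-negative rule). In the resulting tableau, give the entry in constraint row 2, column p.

4

Ratio test on column q — row 1: (15/2)/1 = 15/2; row 2: entry 0 ≤ 0; row 3: entry 0 ≤ 0. Minimum is 15/2 at row 1 (s1 leaves); pivot element 1.
Divide row 1 by 1; eliminate column q from the other rows.
Second iteration: most negative z-row entry is -1 in column s2, so s2 enters.
Ratio test on column s2 — row 1: entry -3/4 ≤ 0; row 2: (13/2)/(1/4) = 26; row 3: entry -1/2 ≤ 0. Minimum is 26 at row 2 (p leaves); pivot element 1/4.
Divide row 2 by 1/4; eliminate column s2 from the other rows.
After both pivots, the entry at constraint row 2, column p is 4.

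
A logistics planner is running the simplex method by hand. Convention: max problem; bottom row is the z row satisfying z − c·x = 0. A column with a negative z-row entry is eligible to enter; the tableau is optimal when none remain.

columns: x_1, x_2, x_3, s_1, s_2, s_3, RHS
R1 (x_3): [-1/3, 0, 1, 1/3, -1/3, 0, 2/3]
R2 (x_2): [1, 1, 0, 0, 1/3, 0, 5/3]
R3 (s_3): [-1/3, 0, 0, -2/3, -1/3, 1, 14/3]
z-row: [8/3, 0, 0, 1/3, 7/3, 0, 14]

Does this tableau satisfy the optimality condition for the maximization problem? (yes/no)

Every z-row coefficient is ≥ 0, so the tableau is optimal.

yes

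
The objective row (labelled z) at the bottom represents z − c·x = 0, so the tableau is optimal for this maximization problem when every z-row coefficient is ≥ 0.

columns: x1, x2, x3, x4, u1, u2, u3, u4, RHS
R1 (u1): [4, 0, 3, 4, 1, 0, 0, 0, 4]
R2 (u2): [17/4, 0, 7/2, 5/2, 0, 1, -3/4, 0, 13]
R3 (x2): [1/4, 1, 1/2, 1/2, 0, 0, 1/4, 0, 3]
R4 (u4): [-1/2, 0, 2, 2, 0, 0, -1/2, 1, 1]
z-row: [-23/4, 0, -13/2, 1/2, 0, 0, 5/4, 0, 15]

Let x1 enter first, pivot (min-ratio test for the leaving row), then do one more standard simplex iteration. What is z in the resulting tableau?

Ratio test on column x1 — row 1: 4/4 = 1; row 2: 13/(17/4) = 52/17; row 3: 3/(1/4) = 12; row 4: entry -1/2 ≤ 0. Minimum is 1 at row 1 (u1 leaves); pivot element 4.
Pivot on row 1; the z-row RHS becomes 15 − (-23/4)·1 = 83/4.
Next entering variable (most negative z-row entry -35/16): x3.
Ratio test on column x3 — row 1: 1/(3/4) = 4/3; row 2: (35/4)/(5/16) = 28; row 3: (11/4)/(5/16) = 44/5; row 4: (3/2)/(19/8) = 12/19. Minimum is 12/19 at row 4 (u4 leaves); pivot element 19/8.
After the second pivot the z-row RHS is 83/4 − (-35/16)·(12/19) = 841/38.

841/38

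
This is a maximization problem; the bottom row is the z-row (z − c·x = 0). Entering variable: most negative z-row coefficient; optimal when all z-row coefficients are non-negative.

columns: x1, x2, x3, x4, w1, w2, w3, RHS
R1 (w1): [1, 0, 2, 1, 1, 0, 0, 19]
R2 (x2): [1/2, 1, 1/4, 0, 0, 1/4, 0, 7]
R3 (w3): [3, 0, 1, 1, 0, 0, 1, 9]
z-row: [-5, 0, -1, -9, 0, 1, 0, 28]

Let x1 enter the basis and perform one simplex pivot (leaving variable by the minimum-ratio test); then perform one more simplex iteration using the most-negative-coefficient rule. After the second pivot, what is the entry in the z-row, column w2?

Ratio test on column x1 — row 1: 19/1 = 19; row 2: 7/(1/2) = 14; row 3: 9/3 = 3. Minimum is 3 at row 3 (w3 leaves); pivot element 3.
Divide row 3 by 3; eliminate column x1 from the other rows.
Second iteration: most negative z-row entry is -22/3 in column x4, so x4 enters.
Ratio test on column x4 — row 1: 16/(2/3) = 24; row 2: entry -1/6 ≤ 0; row 3: 3/(1/3) = 9. Minimum is 9 at row 3 (x1 leaves); pivot element 1/3.
Divide row 3 by 1/3; eliminate column x4 from the other rows.
After both pivots, the entry at the z-row, column w2 is 1.

1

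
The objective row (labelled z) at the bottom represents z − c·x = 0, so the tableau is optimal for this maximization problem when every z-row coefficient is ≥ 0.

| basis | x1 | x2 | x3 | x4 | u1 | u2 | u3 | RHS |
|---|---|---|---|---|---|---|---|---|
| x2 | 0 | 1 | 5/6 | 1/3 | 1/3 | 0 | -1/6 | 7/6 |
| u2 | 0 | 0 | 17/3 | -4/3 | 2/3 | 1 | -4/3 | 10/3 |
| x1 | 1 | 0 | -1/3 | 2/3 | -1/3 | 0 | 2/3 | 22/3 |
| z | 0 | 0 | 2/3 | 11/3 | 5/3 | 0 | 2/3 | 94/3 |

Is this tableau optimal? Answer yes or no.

Every z-row coefficient is ≥ 0, so the tableau is optimal.

yes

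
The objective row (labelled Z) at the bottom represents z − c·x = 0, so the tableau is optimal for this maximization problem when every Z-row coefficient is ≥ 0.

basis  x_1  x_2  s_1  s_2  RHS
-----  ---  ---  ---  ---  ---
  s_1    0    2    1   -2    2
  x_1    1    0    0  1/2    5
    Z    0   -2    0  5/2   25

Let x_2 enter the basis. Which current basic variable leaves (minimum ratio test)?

s_1

Column x_2 entries and ratios — s_1: 2/2 = 1; x_1: 0 ≤ 0, skip.
Smallest ratio is 1 in the row of s_1, so s_1 leaves.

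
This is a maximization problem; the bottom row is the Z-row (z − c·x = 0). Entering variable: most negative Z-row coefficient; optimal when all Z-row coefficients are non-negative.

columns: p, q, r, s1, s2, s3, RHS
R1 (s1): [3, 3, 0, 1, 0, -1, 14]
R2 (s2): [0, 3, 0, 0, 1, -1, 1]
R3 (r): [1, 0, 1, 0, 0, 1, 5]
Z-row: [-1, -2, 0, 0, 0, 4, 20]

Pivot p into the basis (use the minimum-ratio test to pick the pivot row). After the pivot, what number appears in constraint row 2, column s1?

Ratio test on column p — row 1: 14/3 = 14/3; row 2: entry 0 ≤ 0; row 3: 5/1 = 5. Minimum is 14/3 at row 1 (s1 leaves); pivot element 3.
Divide row 1 by 3; eliminate column p from the other rows.
Row 2 update in column s1: 0 − 0·(1/3) = 0.

0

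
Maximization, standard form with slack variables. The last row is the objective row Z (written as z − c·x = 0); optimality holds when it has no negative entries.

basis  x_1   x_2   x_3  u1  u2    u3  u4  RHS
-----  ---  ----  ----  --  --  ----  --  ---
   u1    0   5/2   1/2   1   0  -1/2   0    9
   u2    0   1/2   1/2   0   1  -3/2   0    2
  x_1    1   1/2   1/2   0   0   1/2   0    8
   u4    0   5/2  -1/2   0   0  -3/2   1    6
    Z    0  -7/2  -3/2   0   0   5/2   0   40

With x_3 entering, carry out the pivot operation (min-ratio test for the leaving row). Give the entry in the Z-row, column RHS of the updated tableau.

Ratio test on column x_3 — row 1: 9/(1/2) = 18; row 2: 2/(1/2) = 4; row 3: 8/(1/2) = 16; row 4: entry -1/2 ≤ 0. Minimum is 4 at row 2 (u2 leaves); pivot element 1/2.
Divide row 2 by 1/2; eliminate column x_3 from the other rows.
Z-row update in column RHS: 40 − (-3/2)·4 = 46.

46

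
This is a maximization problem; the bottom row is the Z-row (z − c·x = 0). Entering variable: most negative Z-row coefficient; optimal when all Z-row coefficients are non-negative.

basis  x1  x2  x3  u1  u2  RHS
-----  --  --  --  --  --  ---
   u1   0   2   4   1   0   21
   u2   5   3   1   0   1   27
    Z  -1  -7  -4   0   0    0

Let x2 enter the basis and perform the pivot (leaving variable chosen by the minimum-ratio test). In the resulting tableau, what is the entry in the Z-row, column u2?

Ratio test on column x2 — row 1: 21/2 = 21/2; row 2: 27/3 = 9. Minimum is 9 at row 2 (u2 leaves); pivot element 3.
Divide row 2 by 3; eliminate column x2 from the other rows.
Z-row update in column u2: 0 − (-7)·(1/3) = 7/3.

7/3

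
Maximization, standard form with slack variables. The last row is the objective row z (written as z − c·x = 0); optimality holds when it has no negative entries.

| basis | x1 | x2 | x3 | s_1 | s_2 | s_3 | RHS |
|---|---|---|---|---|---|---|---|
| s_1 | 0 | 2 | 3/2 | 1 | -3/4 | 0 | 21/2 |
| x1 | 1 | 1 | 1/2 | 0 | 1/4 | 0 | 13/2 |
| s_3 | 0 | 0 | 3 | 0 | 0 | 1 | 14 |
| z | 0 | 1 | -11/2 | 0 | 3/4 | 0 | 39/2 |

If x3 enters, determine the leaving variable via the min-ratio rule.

Column x3 entries and ratios — s_1: (21/2)/(3/2) = 7; x1: (13/2)/(1/2) = 13; s_3: 14/3 = 14/3.
Smallest ratio is 14/3 in the row of s_3, so s_3 leaves.

s_3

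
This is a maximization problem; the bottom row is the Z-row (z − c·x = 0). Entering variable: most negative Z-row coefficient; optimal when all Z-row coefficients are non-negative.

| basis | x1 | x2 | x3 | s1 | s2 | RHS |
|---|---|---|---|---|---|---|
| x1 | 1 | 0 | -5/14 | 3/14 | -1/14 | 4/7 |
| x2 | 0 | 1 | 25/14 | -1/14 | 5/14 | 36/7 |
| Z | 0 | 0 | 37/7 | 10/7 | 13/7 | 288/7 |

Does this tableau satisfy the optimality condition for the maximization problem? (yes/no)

yes

Every Z-row coefficient is ≥ 0, so the tableau is optimal.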